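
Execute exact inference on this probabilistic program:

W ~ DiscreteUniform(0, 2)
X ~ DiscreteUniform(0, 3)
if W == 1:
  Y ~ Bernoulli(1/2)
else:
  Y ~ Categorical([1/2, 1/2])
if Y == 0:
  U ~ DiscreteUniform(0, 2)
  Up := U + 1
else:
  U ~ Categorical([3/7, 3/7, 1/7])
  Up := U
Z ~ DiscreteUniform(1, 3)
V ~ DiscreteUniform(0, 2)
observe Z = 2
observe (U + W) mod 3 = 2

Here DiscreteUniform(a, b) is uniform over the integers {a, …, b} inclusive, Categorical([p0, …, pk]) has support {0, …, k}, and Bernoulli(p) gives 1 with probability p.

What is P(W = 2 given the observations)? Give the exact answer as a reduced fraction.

Enumerate traces; 72 have nonzero weight after conditioning:
  (W=0, X=0, Y=0, U=2, Z=2, V=0) weight 1/648
  (W=0, X=0, Y=0, U=2, Z=2, V=1) weight 1/648
  (W=0, X=0, Y=0, U=2, Z=2, V=2) weight 1/648
  (W=0, X=0, Y=1, U=2, Z=2, V=0) weight 1/1512
  (W=0, X=0, Y=1, U=2, Z=2, V=1) weight 1/1512
  (W=0, X=0, Y=1, U=2, Z=2, V=2) weight 1/1512
  (W=0, X=1, Y=0, U=2, Z=2, V=0) weight 1/648
  (W=0, X=1, Y=0, U=2, Z=2, V=1) weight 1/648
  (W=1, X=0, Y=0, U=1, Z=2, V=0) weight 1/648
  (W=2, X=0, Y=0, U=0, Z=2, V=0) weight 1/648
  … 62 more
Group by W:
  weight(W=0) = 5/189
  weight(W=1) = 8/189
  weight(W=2) = 8/189
Total weight = 5/189 + 8/189 + 8/189 = 1/9
P(W=0 | obs) = 5/189 / 1/9 = 5/21
P(W=1 | obs) = 8/189 / 1/9 = 8/21
P(W=2 | obs) = 8/189 / 1/9 = 8/21

P(W = 2 | obs) = 8/21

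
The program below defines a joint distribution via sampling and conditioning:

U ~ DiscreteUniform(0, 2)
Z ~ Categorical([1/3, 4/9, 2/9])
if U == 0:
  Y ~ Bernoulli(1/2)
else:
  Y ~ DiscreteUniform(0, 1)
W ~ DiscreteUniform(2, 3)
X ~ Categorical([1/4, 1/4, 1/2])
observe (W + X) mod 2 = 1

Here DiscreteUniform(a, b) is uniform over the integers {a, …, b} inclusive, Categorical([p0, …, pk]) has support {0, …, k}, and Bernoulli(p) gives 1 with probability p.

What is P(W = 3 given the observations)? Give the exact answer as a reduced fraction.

P(W = 3 | obs) = 3/4

Enumerate traces; 54 have nonzero weight after conditioning:
  (U=0, Z=0, Y=0, W=2, X=1) weight 1/144
  (U=0, Z=0, Y=0, W=3, X=0) weight 1/144
  (U=0, Z=0, Y=0, W=3, X=2) weight 1/72
  (U=0, Z=0, Y=1, W=2, X=1) weight 1/144
  (U=0, Z=0, Y=1, W=3, X=0) weight 1/144
  (U=0, Z=0, Y=1, W=3, X=2) weight 1/72
  (U=0, Z=1, Y=0, W=2, X=1) weight 1/108
  (U=0, Z=1, Y=0, W=3, X=0) weight 1/108
  … 46 more
Group by W:
  weight(W=2) = 1/8
  weight(W=3) = 3/8
Total weight = 1/8 + 3/8 = 1/2
P(W=2 | obs) = 1/8 / 1/2 = 1/4
P(W=3 | obs) = 3/8 / 1/2 = 3/4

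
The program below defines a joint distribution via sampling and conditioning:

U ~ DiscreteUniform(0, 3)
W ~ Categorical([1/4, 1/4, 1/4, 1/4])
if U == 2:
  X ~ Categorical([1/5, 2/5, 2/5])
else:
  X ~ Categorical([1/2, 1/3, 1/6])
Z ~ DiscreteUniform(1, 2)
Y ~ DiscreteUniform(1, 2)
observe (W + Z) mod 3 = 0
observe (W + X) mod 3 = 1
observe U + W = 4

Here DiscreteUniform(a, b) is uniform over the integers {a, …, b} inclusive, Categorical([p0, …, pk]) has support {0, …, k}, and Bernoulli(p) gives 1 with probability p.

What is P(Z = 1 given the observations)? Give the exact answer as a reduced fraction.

Enumerate traces; 4 have nonzero weight after conditioning:
  (U=2, W=2, X=2, Z=1, Y=1) weight 1/160
  (U=2, W=2, X=2, Z=1, Y=2) weight 1/160
  (U=3, W=1, X=0, Z=2, Y=1) weight 1/128
  (U=3, W=1, X=0, Z=2, Y=2) weight 1/128
Group by Z:
  weight(Z=1) = 1/80
  weight(Z=2) = 1/64
Total weight = 1/80 + 1/64 = 9/320
P(Z=1 | obs) = 1/80 / 9/320 = 4/9
P(Z=2 | obs) = 1/64 / 9/320 = 5/9

P(Z = 1 | obs) = 4/9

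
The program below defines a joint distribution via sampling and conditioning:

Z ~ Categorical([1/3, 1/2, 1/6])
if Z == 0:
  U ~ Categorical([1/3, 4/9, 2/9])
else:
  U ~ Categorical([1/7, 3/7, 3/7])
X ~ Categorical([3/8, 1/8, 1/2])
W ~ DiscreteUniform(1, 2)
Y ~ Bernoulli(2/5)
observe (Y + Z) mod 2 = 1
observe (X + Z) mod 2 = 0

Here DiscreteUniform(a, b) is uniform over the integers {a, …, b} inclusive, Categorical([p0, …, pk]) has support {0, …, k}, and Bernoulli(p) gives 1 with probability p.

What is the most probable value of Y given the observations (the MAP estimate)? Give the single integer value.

argmax_v P(Y = v | obs) = 1

Enumerate traces; 30 have nonzero weight after conditioning:
  (Z=0, U=0, X=0, W=1, Y=1) weight 1/120
  (Z=0, U=0, X=0, W=2, Y=1) weight 1/120
  (Z=0, U=0, X=2, W=1, Y=1) weight 1/90
  (Z=0, U=0, X=2, W=2, Y=1) weight 1/90
  (Z=0, U=1, X=0, W=1, Y=1) weight 1/90
  (Z=0, U=1, X=0, W=2, Y=1) weight 1/90
  (Z=0, U=1, X=2, W=1, Y=1) weight 2/135
  (Z=0, U=1, X=2, W=2, Y=1) weight 2/135
  (Z=1, U=0, X=1, W=1, Y=0) weight 3/1120
  … 21 more
Group by Y:
  weight(Y=0) = 3/80
  weight(Y=1) = 7/40
Total weight = 3/80 + 7/40 = 17/80
P(Y=0 | obs) = 3/80 / 17/80 = 3/17
P(Y=1 | obs) = 7/40 / 17/80 = 14/17
argmax = 1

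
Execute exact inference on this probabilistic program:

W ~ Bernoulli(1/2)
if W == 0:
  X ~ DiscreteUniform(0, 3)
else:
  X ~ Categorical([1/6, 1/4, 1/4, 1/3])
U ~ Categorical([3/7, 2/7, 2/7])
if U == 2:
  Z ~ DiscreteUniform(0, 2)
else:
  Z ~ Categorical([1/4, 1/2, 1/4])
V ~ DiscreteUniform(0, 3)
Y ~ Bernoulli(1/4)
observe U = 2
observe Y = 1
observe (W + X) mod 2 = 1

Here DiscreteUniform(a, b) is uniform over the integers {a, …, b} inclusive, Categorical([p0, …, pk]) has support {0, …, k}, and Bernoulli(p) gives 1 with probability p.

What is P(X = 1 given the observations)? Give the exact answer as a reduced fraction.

Enumerate traces; 48 have nonzero weight after conditioning:
  (W=0, X=1, U=2, Z=0, V=0, Y=1) weight 1/1344
  (W=0, X=1, U=2, Z=0, V=1, Y=1) weight 1/1344
  (W=0, X=1, U=2, Z=0, V=2, Y=1) weight 1/1344
  (W=0, X=1, U=2, Z=0, V=3, Y=1) weight 1/1344
  (W=0, X=1, U=2, Z=1, V=0, Y=1) weight 1/1344
  (W=0, X=1, U=2, Z=1, V=1, Y=1) weight 1/1344
  (W=0, X=1, U=2, Z=1, V=2, Y=1) weight 1/1344
  (W=0, X=1, U=2, Z=1, V=3, Y=1) weight 1/1344
  (W=0, X=3, U=2, Z=0, V=0, Y=1) weight 1/1344
  (W=1, X=0, U=2, Z=0, V=0, Y=1) weight 1/2016
  … 38 more
Group by X:
  weight(X=0) = 1/168
  weight(X=1) = 1/112
  weight(X=2) = 1/112
  weight(X=3) = 1/112
Total weight = 1/168 + 1/112 + 1/112 + 1/112 = 11/336
P(X=0 | obs) = 1/168 / 11/336 = 2/11
P(X=1 | obs) = 1/112 / 11/336 = 3/11
P(X=2 | obs) = 1/112 / 11/336 = 3/11
P(X=3 | obs) = 1/112 / 11/336 = 3/11

P(X = 1 | obs) = 3/11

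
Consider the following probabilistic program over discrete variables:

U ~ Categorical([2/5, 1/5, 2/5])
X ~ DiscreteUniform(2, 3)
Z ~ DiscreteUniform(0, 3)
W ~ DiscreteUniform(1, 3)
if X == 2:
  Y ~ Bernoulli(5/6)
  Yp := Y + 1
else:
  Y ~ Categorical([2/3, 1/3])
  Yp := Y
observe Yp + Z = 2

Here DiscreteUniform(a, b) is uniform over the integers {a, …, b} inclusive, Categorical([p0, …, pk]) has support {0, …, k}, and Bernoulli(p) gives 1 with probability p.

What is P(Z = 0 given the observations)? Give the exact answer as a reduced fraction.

P(Z = 0 | obs) = 5/12

Enumerate traces; 36 have nonzero weight after conditioning:
  (U=0, X=2, Z=0, W=1, Y=1) weight 1/72
  (U=0, X=2, Z=0, W=2, Y=1) weight 1/72
  (U=0, X=2, Z=0, W=3, Y=1) weight 1/72
  (U=0, X=2, Z=1, W=1, Y=0) weight 1/360
  (U=0, X=2, Z=1, W=2, Y=0) weight 1/360
  (U=0, X=2, Z=1, W=3, Y=0) weight 1/360
  (U=0, X=3, Z=1, W=1, Y=1) weight 1/180
  (U=0, X=3, Z=1, W=2, Y=1) weight 1/180
  (U=0, X=3, Z=2, W=1, Y=0) weight 1/90
  … 27 more
Group by Z:
  weight(Z=0) = 5/48
  weight(Z=1) = 1/16
  weight(Z=2) = 1/12
Total weight = 5/48 + 1/16 + 1/12 = 1/4
P(Z=0 | obs) = 5/48 / 1/4 = 5/12
P(Z=1 | obs) = 1/16 / 1/4 = 1/4
P(Z=2 | obs) = 1/12 / 1/4 = 1/3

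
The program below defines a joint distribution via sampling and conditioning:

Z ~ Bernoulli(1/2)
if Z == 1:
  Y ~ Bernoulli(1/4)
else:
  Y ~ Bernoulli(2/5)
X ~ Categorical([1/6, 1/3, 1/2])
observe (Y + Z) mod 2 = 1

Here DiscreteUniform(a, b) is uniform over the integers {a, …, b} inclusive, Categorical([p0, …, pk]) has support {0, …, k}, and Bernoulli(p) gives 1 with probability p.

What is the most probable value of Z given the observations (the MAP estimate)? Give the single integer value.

argmax_v P(Z = v | obs) = 1

Enumerate traces; 6 have nonzero weight after conditioning:
  (Z=0, Y=1, X=0) weight 1/30
  (Z=0, Y=1, X=1) weight 1/15
  (Z=0, Y=1, X=2) weight 1/10
  (Z=1, Y=0, X=0) weight 1/16
  (Z=1, Y=0, X=1) weight 1/8
  (Z=1, Y=0, X=2) weight 3/16
Group by Z:
  weight(Z=0) = 1/5
  weight(Z=1) = 3/8
Total weight = 1/5 + 3/8 = 23/40
P(Z=0 | obs) = 1/5 / 23/40 = 8/23
P(Z=1 | obs) = 3/8 / 23/40 = 15/23
argmax = 1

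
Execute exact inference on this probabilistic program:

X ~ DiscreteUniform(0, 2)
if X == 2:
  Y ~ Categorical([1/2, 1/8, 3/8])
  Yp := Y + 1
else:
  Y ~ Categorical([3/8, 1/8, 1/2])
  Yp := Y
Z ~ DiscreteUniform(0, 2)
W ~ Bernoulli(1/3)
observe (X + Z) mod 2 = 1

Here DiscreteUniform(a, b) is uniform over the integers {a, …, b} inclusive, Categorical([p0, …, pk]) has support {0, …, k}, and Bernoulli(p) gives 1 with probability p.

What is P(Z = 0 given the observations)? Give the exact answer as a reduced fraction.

P(Z = 0 | obs) = 1/4

Enumerate traces; 24 have nonzero weight after conditioning:
  (X=0, Y=0, Z=1, W=0) weight 1/36
  (X=0, Y=0, Z=1, W=1) weight 1/72
  (X=0, Y=1, Z=1, W=0) weight 1/108
  (X=0, Y=1, Z=1, W=1) weight 1/216
  (X=0, Y=2, Z=1, W=0) weight 1/27
  (X=0, Y=2, Z=1, W=1) weight 1/54
  (X=1, Y=0, Z=0, W=0) weight 1/36
  (X=1, Y=0, Z=0, W=1) weight 1/72
  (X=1, Y=0, Z=2, W=0) weight 1/36
  … 15 more
Group by Z:
  weight(Z=0) = 1/9
  weight(Z=1) = 2/9
  weight(Z=2) = 1/9
Total weight = 1/9 + 2/9 + 1/9 = 4/9
P(Z=0 | obs) = 1/9 / 4/9 = 1/4
P(Z=1 | obs) = 2/9 / 4/9 = 1/2
P(Z=2 | obs) = 1/9 / 4/9 = 1/4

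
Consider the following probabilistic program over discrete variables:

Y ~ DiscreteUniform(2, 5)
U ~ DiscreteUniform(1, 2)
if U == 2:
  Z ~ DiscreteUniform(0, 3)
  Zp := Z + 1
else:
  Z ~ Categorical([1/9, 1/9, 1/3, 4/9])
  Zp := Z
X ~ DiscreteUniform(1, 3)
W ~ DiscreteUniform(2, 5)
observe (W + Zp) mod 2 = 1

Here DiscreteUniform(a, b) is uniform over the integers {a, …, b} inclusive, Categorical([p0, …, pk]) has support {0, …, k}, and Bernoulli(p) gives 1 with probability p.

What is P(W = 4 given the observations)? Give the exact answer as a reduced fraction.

Enumerate traces; 192 have nonzero weight after conditioning:
  (Y=2, U=1, Z=0, X=1, W=3) weight 1/864
  (Y=2, U=1, Z=0, X=1, W=5) weight 1/864
  (Y=2, U=1, Z=0, X=2, W=3) weight 1/864
  (Y=2, U=1, Z=0, X=2, W=5) weight 1/864
  (Y=2, U=1, Z=0, X=3, W=3) weight 1/864
  (Y=2, U=1, Z=0, X=3, W=5) weight 1/864
  (Y=2, U=1, Z=1, X=1, W=2) weight 1/864
  (Y=2, U=1, Z=1, X=1, W=4) weight 1/864
  … 184 more
Group by W:
  weight(W=2) = 19/144
  weight(W=3) = 17/144
  weight(W=4) = 19/144
  weight(W=5) = 17/144
Total weight = 19/144 + 17/144 + 19/144 + 17/144 = 1/2
P(W=2 | obs) = 19/144 / 1/2 = 19/72
P(W=3 | obs) = 17/144 / 1/2 = 17/72
P(W=4 | obs) = 19/144 / 1/2 = 19/72
P(W=5 | obs) = 17/144 / 1/2 = 17/72

P(W = 4 | obs) = 19/72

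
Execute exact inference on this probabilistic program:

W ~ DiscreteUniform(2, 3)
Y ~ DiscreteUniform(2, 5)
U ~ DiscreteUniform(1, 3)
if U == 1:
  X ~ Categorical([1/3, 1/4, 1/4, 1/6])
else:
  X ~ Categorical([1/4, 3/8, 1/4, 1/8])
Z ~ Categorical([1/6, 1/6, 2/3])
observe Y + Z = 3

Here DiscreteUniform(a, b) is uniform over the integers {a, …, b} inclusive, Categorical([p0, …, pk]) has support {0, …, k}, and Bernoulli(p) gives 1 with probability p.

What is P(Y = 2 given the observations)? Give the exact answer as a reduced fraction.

Enumerate traces; 48 have nonzero weight after conditioning:
  (W=2, Y=2, U=1, X=0, Z=1) weight 1/432
  (W=2, Y=2, U=1, X=1, Z=1) weight 1/576
  (W=2, Y=2, U=1, X=2, Z=1) weight 1/576
  (W=2, Y=2, U=1, X=3, Z=1) weight 1/864
  (W=2, Y=2, U=2, X=0, Z=1) weight 1/576
  (W=2, Y=2, U=2, X=1, Z=1) weight 1/384
  (W=2, Y=2, U=2, X=2, Z=1) weight 1/576
  (W=2, Y=2, U=2, X=3, Z=1) weight 1/1152
  (W=2, Y=3, U=1, X=0, Z=0) weight 1/432
  … 39 more
Group by Y:
  weight(Y=2) = 1/24
  weight(Y=3) = 1/24
Total weight = 1/24 + 1/24 = 1/12
P(Y=2 | obs) = 1/24 / 1/12 = 1/2
P(Y=3 | obs) = 1/24 / 1/12 = 1/2

P(Y = 2 | obs) = 1/2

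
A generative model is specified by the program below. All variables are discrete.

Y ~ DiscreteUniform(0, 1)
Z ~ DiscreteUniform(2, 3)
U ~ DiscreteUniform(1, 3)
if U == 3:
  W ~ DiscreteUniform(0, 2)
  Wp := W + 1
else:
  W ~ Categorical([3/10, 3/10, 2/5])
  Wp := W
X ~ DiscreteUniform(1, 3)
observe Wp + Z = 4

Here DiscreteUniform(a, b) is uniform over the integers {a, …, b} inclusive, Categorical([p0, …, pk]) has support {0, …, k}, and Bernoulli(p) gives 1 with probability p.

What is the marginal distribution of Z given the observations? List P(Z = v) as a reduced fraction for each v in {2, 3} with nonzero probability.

P(Z=2) = 17/31, P(Z=3) = 14/31

Enumerate traces; 36 have nonzero weight after conditioning:
  (Y=0, Z=2, U=1, W=2, X=1) weight 1/90
  (Y=0, Z=2, U=1, W=2, X=2) weight 1/90
  (Y=0, Z=2, U=1, W=2, X=3) weight 1/90
  (Y=0, Z=2, U=2, W=2, X=1) weight 1/90
  (Y=0, Z=2, U=2, W=2, X=2) weight 1/90
  (Y=0, Z=2, U=2, W=2, X=3) weight 1/90
  (Y=0, Z=2, U=3, W=1, X=1) weight 1/108
  (Y=0, Z=2, U=3, W=1, X=2) weight 1/108
  (Y=0, Z=3, U=1, W=1, X=1) weight 1/120
  … 27 more
Group by Z:
  weight(Z=2) = 17/90
  weight(Z=3) = 7/45
Total weight = 17/90 + 7/45 = 31/90
P(Z=2 | obs) = 17/90 / 31/90 = 17/31
P(Z=3 | obs) = 7/45 / 31/90 = 14/31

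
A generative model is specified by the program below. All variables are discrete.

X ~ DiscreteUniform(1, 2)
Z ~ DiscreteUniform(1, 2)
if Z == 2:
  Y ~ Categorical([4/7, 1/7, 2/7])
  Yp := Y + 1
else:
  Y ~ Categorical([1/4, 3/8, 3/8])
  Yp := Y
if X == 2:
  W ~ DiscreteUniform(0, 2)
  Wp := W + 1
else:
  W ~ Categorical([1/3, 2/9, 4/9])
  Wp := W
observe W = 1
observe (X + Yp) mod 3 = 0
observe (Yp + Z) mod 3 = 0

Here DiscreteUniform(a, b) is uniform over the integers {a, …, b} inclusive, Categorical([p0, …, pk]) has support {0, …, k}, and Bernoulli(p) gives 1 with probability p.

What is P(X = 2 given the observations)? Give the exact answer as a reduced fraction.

P(X = 2 | obs) = 16/23

Enumerate traces; 2 have nonzero weight after conditioning:
  (X=1, Z=1, Y=2, W=1) weight 1/48
  (X=2, Z=2, Y=0, W=1) weight 1/21
Group by X:
  weight(X=1) = 1/48
  weight(X=2) = 1/21
Total weight = 1/48 + 1/21 = 23/336
P(X=1 | obs) = 1/48 / 23/336 = 7/23
P(X=2 | obs) = 1/21 / 23/336 = 16/23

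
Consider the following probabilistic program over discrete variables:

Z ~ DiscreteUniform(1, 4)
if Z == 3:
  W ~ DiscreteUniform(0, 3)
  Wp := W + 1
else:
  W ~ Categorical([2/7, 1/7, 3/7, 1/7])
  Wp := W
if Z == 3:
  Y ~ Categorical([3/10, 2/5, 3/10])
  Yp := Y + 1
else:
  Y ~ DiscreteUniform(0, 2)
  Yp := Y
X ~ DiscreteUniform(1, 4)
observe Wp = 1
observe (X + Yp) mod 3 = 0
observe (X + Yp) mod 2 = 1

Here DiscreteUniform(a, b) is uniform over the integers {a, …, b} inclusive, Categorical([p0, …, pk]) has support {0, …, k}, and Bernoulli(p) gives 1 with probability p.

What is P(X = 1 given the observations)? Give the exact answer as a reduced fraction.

Enumerate traces; 11 have nonzero weight after conditioning:
  (Z=1, W=1, Y=0, X=3) weight 1/336
  (Z=1, W=1, Y=1, X=2) weight 1/336
  (Z=1, W=1, Y=2, X=1) weight 1/336
  (Z=2, W=1, Y=0, X=3) weight 1/336
  (Z=2, W=1, Y=1, X=2) weight 1/336
  (Z=2, W=1, Y=2, X=1) weight 1/336
  (Z=3, W=0, Y=0, X=2) weight 3/640
  (Z=3, W=0, Y=1, X=1) weight 1/160
  … 3 more
Group by X:
  weight(X=1) = 17/1120
  weight(X=2) = 61/4480
  weight(X=3) = 1/112
Total weight = 17/1120 + 61/4480 + 1/112 = 169/4480
P(X=1 | obs) = 17/1120 / 169/4480 = 68/169
P(X=2 | obs) = 61/4480 / 169/4480 = 61/169
P(X=3 | obs) = 1/112 / 169/4480 = 40/169

P(X = 1 | obs) = 68/169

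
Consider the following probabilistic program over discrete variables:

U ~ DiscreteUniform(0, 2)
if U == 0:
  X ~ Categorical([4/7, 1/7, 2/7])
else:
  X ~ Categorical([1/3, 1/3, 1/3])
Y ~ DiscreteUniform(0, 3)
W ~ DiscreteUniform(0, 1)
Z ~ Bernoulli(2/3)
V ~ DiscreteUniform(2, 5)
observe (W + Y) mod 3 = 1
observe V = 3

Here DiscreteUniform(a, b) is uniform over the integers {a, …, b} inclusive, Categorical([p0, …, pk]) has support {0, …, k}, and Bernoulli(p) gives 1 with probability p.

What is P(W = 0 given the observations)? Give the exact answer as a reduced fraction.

P(W = 0 | obs) = 1/3

Enumerate traces; 54 have nonzero weight after conditioning:
  (U=0, X=0, Y=0, W=1, Z=0, V=3) weight 1/504
  (U=0, X=0, Y=0, W=1, Z=1, V=3) weight 1/252
  (U=0, X=0, Y=1, W=0, Z=0, V=3) weight 1/504
  (U=0, X=0, Y=1, W=0, Z=1, V=3) weight 1/252
  (U=0, X=0, Y=3, W=1, Z=0, V=3) weight 1/504
  (U=0, X=0, Y=3, W=1, Z=1, V=3) weight 1/252
  (U=0, X=1, Y=0, W=1, Z=0, V=3) weight 1/2016
  (U=0, X=1, Y=0, W=1, Z=1, V=3) weight 1/1008
  … 46 more
Group by W:
  weight(W=0) = 1/32
  weight(W=1) = 1/16
Total weight = 1/32 + 1/16 = 3/32
P(W=0 | obs) = 1/32 / 3/32 = 1/3
P(W=1 | obs) = 1/16 / 3/32 = 2/3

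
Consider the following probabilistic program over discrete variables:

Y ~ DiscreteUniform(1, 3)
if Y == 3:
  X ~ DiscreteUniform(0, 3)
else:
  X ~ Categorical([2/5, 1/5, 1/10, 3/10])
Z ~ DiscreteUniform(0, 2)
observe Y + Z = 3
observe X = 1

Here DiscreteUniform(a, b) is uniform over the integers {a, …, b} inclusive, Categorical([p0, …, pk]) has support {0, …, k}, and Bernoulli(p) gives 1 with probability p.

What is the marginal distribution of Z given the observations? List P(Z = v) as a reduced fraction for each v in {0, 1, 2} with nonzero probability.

Enumerate traces; 3 have nonzero weight after conditioning:
  (Y=1, X=1, Z=2) weight 1/45
  (Y=2, X=1, Z=1) weight 1/45
  (Y=3, X=1, Z=0) weight 1/36
Group by Z:
  weight(Z=0) = 1/36
  weight(Z=1) = 1/45
  weight(Z=2) = 1/45
Total weight = 1/36 + 1/45 + 1/45 = 13/180
P(Z=0 | obs) = 1/36 / 13/180 = 5/13
P(Z=1 | obs) = 1/45 / 13/180 = 4/13
P(Z=2 | obs) = 1/45 / 13/180 = 4/13

P(Z=0) = 5/13, P(Z=1) = 4/13, P(Z=2) = 4/13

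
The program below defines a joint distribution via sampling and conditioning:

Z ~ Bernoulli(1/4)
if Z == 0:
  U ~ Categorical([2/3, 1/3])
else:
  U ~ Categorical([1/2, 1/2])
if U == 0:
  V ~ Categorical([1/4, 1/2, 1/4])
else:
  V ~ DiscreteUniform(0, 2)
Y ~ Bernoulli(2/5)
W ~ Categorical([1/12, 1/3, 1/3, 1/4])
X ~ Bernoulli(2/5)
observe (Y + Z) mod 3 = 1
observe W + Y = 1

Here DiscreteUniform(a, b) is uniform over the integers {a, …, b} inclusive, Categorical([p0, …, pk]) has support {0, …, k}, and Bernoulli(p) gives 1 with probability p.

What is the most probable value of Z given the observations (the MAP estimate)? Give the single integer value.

Enumerate traces; 24 have nonzero weight after conditioning:
  (Z=0, U=0, V=0, Y=1, W=0, X=0) weight 1/400
  (Z=0, U=0, V=0, Y=1, W=0, X=1) weight 1/600
  (Z=0, U=0, V=1, Y=1, W=0, X=0) weight 1/200
  (Z=0, U=0, V=1, Y=1, W=0, X=1) weight 1/300
  (Z=0, U=0, V=2, Y=1, W=0, X=0) weight 1/400
  (Z=0, U=0, V=2, Y=1, W=0, X=1) weight 1/600
  (Z=0, U=1, V=0, Y=1, W=0, X=0) weight 1/600
  (Z=0, U=1, V=0, Y=1, W=0, X=1) weight 1/900
  (Z=1, U=0, V=0, Y=0, W=1, X=0) weight 3/800
  … 15 more
Group by Z:
  weight(Z=0) = 1/40
  weight(Z=1) = 1/20
Total weight = 1/40 + 1/20 = 3/40
P(Z=0 | obs) = 1/40 / 3/40 = 1/3
P(Z=1 | obs) = 1/20 / 3/40 = 2/3
argmax = 1

argmax_v P(Z = v | obs) = 1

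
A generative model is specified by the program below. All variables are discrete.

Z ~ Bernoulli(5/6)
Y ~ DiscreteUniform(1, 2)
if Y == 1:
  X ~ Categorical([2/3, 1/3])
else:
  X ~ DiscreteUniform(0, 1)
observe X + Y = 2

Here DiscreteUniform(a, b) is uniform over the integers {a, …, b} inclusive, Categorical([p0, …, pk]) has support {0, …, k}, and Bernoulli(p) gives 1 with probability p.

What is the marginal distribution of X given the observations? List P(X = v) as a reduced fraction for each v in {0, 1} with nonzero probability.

P(X=0) = 3/5, P(X=1) = 2/5

Enumerate traces; 4 have nonzero weight after conditioning:
  (Z=0, Y=1, X=1) weight 1/36
  (Z=0, Y=2, X=0) weight 1/24
  (Z=1, Y=1, X=1) weight 5/36
  (Z=1, Y=2, X=0) weight 5/24
Group by X:
  weight(X=0) = 1/4
  weight(X=1) = 1/6
Total weight = 1/4 + 1/6 = 5/12
P(X=0 | obs) = 1/4 / 5/12 = 3/5
P(X=1 | obs) = 1/6 / 5/12 = 2/5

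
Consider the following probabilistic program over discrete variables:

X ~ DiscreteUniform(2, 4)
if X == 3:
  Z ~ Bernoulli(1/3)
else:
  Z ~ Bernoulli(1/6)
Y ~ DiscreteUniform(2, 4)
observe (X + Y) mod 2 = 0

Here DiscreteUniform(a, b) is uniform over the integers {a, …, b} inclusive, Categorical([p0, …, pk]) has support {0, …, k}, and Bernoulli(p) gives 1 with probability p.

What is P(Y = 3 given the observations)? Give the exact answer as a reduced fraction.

P(Y = 3 | obs) = 1/5

Enumerate traces; 10 have nonzero weight after conditioning:
  (X=2, Z=0, Y=2) weight 5/54
  (X=2, Z=0, Y=4) weight 5/54
  (X=2, Z=1, Y=2) weight 1/54
  (X=2, Z=1, Y=4) weight 1/54
  (X=3, Z=0, Y=3) weight 2/27
  (X=3, Z=1, Y=3) weight 1/27
  (X=4, Z=0, Y=2) weight 5/54
  (X=4, Z=0, Y=4) weight 5/54
  … 2 more
Group by Y:
  weight(Y=2) = 2/9
  weight(Y=3) = 1/9
  weight(Y=4) = 2/9
Total weight = 2/9 + 1/9 + 2/9 = 5/9
P(Y=2 | obs) = 2/9 / 5/9 = 2/5
P(Y=3 | obs) = 1/9 / 5/9 = 1/5
P(Y=4 | obs) = 2/9 / 5/9 = 2/5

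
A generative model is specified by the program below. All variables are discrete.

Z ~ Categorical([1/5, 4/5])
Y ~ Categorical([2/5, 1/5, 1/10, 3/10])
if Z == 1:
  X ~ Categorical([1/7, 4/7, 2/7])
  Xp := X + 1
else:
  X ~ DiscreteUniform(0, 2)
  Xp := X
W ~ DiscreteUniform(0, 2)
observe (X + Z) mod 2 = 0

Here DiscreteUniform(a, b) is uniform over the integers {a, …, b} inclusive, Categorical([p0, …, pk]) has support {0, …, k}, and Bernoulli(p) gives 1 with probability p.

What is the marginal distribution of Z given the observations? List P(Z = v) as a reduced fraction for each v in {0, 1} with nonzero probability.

Enumerate traces; 36 have nonzero weight after conditioning:
  (Z=0, Y=0, X=0, W=0) weight 2/225
  (Z=0, Y=0, X=0, W=1) weight 2/225
  (Z=0, Y=0, X=0, W=2) weight 2/225
  (Z=0, Y=0, X=2, W=0) weight 2/225
  (Z=0, Y=0, X=2, W=1) weight 2/225
  (Z=0, Y=0, X=2, W=2) weight 2/225
  (Z=0, Y=1, X=0, W=0) weight 1/225
  (Z=0, Y=1, X=0, W=1) weight 1/225
  (Z=1, Y=0, X=1, W=0) weight 32/525
  … 27 more
Group by Z:
  weight(Z=0) = 2/15
  weight(Z=1) = 16/35
Total weight = 2/15 + 16/35 = 62/105
P(Z=0 | obs) = 2/15 / 62/105 = 7/31
P(Z=1 | obs) = 16/35 / 62/105 = 24/31

P(Z=0) = 7/31, P(Z=1) = 24/31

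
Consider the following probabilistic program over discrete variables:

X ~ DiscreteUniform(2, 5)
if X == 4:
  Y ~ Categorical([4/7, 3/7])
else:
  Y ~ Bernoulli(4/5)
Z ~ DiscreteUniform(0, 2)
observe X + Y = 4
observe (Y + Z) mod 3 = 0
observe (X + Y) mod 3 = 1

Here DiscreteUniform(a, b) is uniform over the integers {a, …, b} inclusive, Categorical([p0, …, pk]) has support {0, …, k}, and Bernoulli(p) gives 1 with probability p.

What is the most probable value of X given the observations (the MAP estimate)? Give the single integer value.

Enumerate traces; 2 have nonzero weight after conditioning:
  (X=3, Y=1, Z=2) weight 1/15
  (X=4, Y=0, Z=0) weight 1/21
Group by X:
  weight(X=3) = 1/15
  weight(X=4) = 1/21
Total weight = 1/15 + 1/21 = 4/35
P(X=3 | obs) = 1/15 / 4/35 = 7/12
P(X=4 | obs) = 1/21 / 4/35 = 5/12
argmax = 3

argmax_v P(X = v | obs) = 3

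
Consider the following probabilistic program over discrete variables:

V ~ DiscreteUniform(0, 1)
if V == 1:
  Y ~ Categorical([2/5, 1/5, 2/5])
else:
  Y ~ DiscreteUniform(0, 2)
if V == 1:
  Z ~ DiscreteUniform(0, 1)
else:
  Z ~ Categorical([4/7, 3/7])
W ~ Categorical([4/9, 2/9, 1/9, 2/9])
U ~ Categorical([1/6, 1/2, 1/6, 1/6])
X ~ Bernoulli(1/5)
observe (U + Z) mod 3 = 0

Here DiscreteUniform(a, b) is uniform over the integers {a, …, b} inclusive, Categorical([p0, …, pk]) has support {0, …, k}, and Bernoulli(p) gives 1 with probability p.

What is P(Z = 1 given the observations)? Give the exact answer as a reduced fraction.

P(Z = 1 | obs) = 13/43

Enumerate traces; 144 have nonzero weight after conditioning:
  (V=0, Y=0, Z=0, W=0, U=0, X=0) weight 16/2835
  (V=0, Y=0, Z=0, W=0, U=0, X=1) weight 4/2835
  (V=0, Y=0, Z=0, W=0, U=3, X=0) weight 16/2835
  (V=0, Y=0, Z=0, W=0, U=3, X=1) weight 4/2835
  (V=0, Y=0, Z=0, W=1, U=0, X=0) weight 8/2835
  (V=0, Y=0, Z=0, W=1, U=0, X=1) weight 2/2835
  (V=0, Y=0, Z=0, W=1, U=3, X=0) weight 8/2835
  (V=0, Y=0, Z=0, W=1, U=3, X=1) weight 2/2835
  (V=0, Y=0, Z=1, W=0, U=2, X=0) weight 4/945
  … 135 more
Group by Z:
  weight(Z=0) = 5/28
  weight(Z=1) = 13/168
Total weight = 5/28 + 13/168 = 43/168
P(Z=0 | obs) = 5/28 / 43/168 = 30/43
P(Z=1 | obs) = 13/168 / 43/168 = 13/43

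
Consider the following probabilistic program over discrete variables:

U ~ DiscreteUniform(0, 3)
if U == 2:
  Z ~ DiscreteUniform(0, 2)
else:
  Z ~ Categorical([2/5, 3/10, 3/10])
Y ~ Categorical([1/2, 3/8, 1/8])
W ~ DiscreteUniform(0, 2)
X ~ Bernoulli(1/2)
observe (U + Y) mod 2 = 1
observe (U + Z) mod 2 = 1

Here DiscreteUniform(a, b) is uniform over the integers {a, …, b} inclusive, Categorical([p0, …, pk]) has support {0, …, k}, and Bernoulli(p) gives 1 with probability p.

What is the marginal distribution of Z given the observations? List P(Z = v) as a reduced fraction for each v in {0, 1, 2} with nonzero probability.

P(Z=0) = 40/89, P(Z=1) = 19/89, P(Z=2) = 30/89

Enumerate traces; 60 have nonzero weight after conditioning:
  (U=0, Z=1, Y=1, W=0, X=0) weight 3/640
  (U=0, Z=1, Y=1, W=0, X=1) weight 3/640
  (U=0, Z=1, Y=1, W=1, X=0) weight 3/640
  (U=0, Z=1, Y=1, W=1, X=1) weight 3/640
  (U=0, Z=1, Y=1, W=2, X=0) weight 3/640
  (U=0, Z=1, Y=1, W=2, X=1) weight 3/640
  (U=1, Z=0, Y=0, W=0, X=0) weight 1/120
  (U=1, Z=0, Y=0, W=0, X=1) weight 1/120
  (U=1, Z=2, Y=0, W=0, X=0) weight 1/160
  … 51 more
Group by Z:
  weight(Z=0) = 1/8
  weight(Z=1) = 19/320
  weight(Z=2) = 3/32
Total weight = 1/8 + 19/320 + 3/32 = 89/320
P(Z=0 | obs) = 1/8 / 89/320 = 40/89
P(Z=1 | obs) = 19/320 / 89/320 = 19/89
P(Z=2 | obs) = 3/32 / 89/320 = 30/89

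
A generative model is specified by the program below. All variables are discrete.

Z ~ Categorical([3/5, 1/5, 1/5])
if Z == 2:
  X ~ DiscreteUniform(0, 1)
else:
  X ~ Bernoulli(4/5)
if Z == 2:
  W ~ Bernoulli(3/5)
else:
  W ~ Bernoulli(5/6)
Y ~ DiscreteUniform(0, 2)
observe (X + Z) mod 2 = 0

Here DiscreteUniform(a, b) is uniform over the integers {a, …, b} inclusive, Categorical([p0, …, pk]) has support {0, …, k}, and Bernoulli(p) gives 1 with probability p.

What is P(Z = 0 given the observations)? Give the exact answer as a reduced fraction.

Enumerate traces; 18 have nonzero weight after conditioning:
  (Z=0, X=0, W=0, Y=0) weight 1/150
  (Z=0, X=0, W=0, Y=1) weight 1/150
  (Z=0, X=0, W=0, Y=2) weight 1/150
  (Z=0, X=0, W=1, Y=0) weight 1/30
  (Z=0, X=0, W=1, Y=1) weight 1/30
  (Z=0, X=0, W=1, Y=2) weight 1/30
  (Z=1, X=1, W=0, Y=0) weight 2/225
  (Z=1, X=1, W=0, Y=1) weight 2/225
  (Z=2, X=0, W=0, Y=0) weight 1/75
  … 9 more
Group by Z:
  weight(Z=0) = 3/25
  weight(Z=1) = 4/25
  weight(Z=2) = 1/10
Total weight = 3/25 + 4/25 + 1/10 = 19/50
P(Z=0 | obs) = 3/25 / 19/50 = 6/19
P(Z=1 | obs) = 4/25 / 19/50 = 8/19
P(Z=2 | obs) = 1/10 / 19/50 = 5/19

P(Z = 0 | obs) = 6/19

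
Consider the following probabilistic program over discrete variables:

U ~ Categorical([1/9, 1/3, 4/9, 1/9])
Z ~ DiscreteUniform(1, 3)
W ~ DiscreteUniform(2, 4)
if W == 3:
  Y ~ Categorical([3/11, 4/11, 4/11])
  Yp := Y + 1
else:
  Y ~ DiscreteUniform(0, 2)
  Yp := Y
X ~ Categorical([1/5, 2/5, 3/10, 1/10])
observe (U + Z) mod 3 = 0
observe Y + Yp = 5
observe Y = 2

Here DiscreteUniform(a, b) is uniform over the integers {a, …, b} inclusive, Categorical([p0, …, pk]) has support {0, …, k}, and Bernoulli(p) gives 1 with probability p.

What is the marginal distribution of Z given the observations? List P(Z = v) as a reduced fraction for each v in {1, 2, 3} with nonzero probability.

P(Z=1) = 4/9, P(Z=2) = 1/3, P(Z=3) = 2/9

Enumerate traces; 16 have nonzero weight after conditioning:
  (U=0, Z=3, W=3, Y=2, X=0) weight 4/4455
  (U=0, Z=3, W=3, Y=2, X=1) weight 8/4455
  (U=0, Z=3, W=3, Y=2, X=2) weight 2/1485
  (U=0, Z=3, W=3, Y=2, X=3) weight 2/4455
  (U=1, Z=2, W=3, Y=2, X=0) weight 4/1485
  (U=1, Z=2, W=3, Y=2, X=1) weight 8/1485
  (U=1, Z=2, W=3, Y=2, X=2) weight 2/495
  (U=1, Z=2, W=3, Y=2, X=3) weight 2/1485
  (U=2, Z=1, W=3, Y=2, X=0) weight 16/4455
  … 7 more
Group by Z:
  weight(Z=1) = 16/891
  weight(Z=2) = 4/297
  weight(Z=3) = 8/891
Total weight = 16/891 + 4/297 + 8/891 = 4/99
P(Z=1 | obs) = 16/891 / 4/99 = 4/9
P(Z=2 | obs) = 4/297 / 4/99 = 1/3
P(Z=3 | obs) = 8/891 / 4/99 = 2/9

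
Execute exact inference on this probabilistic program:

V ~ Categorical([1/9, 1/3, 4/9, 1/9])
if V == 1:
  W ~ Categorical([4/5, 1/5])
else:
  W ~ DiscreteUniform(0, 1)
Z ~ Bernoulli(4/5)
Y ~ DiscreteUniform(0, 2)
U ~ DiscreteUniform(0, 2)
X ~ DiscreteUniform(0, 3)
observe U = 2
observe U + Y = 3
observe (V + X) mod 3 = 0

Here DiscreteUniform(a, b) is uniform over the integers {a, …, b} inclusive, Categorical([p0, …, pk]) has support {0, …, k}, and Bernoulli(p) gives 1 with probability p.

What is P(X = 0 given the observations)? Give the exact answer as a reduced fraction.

P(X = 0 | obs) = 2/11

Enumerate traces; 24 have nonzero weight after conditioning:
  (V=0, W=0, Z=0, Y=1, U=2, X=0) weight 1/3240
  (V=0, W=0, Z=0, Y=1, U=2, X=3) weight 1/3240
  (V=0, W=0, Z=1, Y=1, U=2, X=0) weight 1/810
  (V=0, W=0, Z=1, Y=1, U=2, X=3) weight 1/810
  (V=0, W=1, Z=0, Y=1, U=2, X=0) weight 1/3240
  (V=0, W=1, Z=0, Y=1, U=2, X=3) weight 1/3240
  (V=0, W=1, Z=1, Y=1, U=2, X=0) weight 1/810
  (V=0, W=1, Z=1, Y=1, U=2, X=3) weight 1/810
  (V=1, W=0, Z=0, Y=1, U=2, X=2) weight 1/675
  (V=2, W=0, Z=0, Y=1, U=2, X=1) weight 1/810
  … 14 more
Group by X:
  weight(X=0) = 1/162
  weight(X=1) = 1/81
  weight(X=2) = 1/108
  weight(X=3) = 1/162
Total weight = 1/162 + 1/81 + 1/108 + 1/162 = 11/324
P(X=0 | obs) = 1/162 / 11/324 = 2/11
P(X=1 | obs) = 1/81 / 11/324 = 4/11
P(X=2 | obs) = 1/108 / 11/324 = 3/11
P(X=3 | obs) = 1/162 / 11/324 = 2/11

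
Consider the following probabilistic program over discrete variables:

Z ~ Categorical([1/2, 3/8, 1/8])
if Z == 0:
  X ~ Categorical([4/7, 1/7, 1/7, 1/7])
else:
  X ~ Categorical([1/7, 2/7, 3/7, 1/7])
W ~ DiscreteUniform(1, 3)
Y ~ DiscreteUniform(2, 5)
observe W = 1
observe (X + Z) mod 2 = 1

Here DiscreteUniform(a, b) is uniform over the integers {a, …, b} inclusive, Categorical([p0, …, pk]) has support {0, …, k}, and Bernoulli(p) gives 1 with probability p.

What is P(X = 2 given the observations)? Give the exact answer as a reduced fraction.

P(X = 2 | obs) = 9/23

Enumerate traces; 24 have nonzero weight after conditioning:
  (Z=0, X=1, W=1, Y=2) weight 1/168
  (Z=0, X=1, W=1, Y=3) weight 1/168
  (Z=0, X=1, W=1, Y=4) weight 1/168
  (Z=0, X=1, W=1, Y=5) weight 1/168
  (Z=0, X=3, W=1, Y=2) weight 1/168
  (Z=0, X=3, W=1, Y=3) weight 1/168
  (Z=0, X=3, W=1, Y=4) weight 1/168
  (Z=0, X=3, W=1, Y=5) weight 1/168
  (Z=1, X=0, W=1, Y=2) weight 1/224
  (Z=1, X=2, W=1, Y=2) weight 3/224
  … 14 more
Group by X:
  weight(X=0) = 1/56
  weight(X=1) = 1/28
  weight(X=2) = 3/56
  weight(X=3) = 5/168
Total weight = 1/56 + 1/28 + 3/56 + 5/168 = 23/168
P(X=0 | obs) = 1/56 / 23/168 = 3/23
P(X=1 | obs) = 1/28 / 23/168 = 6/23
P(X=2 | obs) = 3/56 / 23/168 = 9/23
P(X=3 | obs) = 5/168 / 23/168 = 5/23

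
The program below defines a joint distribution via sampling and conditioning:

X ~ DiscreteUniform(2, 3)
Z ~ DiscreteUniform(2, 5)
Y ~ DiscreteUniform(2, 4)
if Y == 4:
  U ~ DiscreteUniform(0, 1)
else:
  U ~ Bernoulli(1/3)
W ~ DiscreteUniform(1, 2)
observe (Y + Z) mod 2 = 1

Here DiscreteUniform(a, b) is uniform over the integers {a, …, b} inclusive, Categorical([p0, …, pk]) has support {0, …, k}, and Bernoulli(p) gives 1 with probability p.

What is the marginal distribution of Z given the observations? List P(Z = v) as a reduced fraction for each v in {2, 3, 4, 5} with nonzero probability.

Enumerate traces; 48 have nonzero weight after conditioning:
  (X=2, Z=2, Y=3, U=0, W=1) weight 1/72
  (X=2, Z=2, Y=3, U=0, W=2) weight 1/72
  (X=2, Z=2, Y=3, U=1, W=1) weight 1/144
  (X=2, Z=2, Y=3, U=1, W=2) weight 1/144
  (X=2, Z=3, Y=2, U=0, W=1) weight 1/72
  (X=2, Z=3, Y=2, U=0, W=2) weight 1/72
  (X=2, Z=3, Y=2, U=1, W=1) weight 1/144
  (X=2, Z=3, Y=2, U=1, W=2) weight 1/144
  (X=2, Z=4, Y=3, U=0, W=1) weight 1/72
  (X=2, Z=5, Y=2, U=0, W=1) weight 1/72
  … 38 more
Group by Z:
  weight(Z=2) = 1/12
  weight(Z=3) = 1/6
  weight(Z=4) = 1/12
  weight(Z=5) = 1/6
Total weight = 1/12 + 1/6 + 1/12 + 1/6 = 1/2
P(Z=2 | obs) = 1/12 / 1/2 = 1/6
P(Z=3 | obs) = 1/6 / 1/2 = 1/3
P(Z=4 | obs) = 1/12 / 1/2 = 1/6
P(Z=5 | obs) = 1/6 / 1/2 = 1/3

P(Z=2) = 1/6, P(Z=3) = 1/3, P(Z=4) = 1/6, P(Z=5) = 1/3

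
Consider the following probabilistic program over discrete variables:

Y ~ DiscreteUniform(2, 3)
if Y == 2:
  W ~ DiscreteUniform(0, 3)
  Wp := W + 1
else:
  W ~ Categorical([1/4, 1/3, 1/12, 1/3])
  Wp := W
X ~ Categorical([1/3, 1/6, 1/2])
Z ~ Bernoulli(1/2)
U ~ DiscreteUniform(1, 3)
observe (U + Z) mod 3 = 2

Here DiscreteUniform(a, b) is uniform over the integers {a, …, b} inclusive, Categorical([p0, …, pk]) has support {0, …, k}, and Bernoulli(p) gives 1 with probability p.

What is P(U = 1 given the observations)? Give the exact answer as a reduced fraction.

Enumerate traces; 48 have nonzero weight after conditioning:
  (Y=2, W=0, X=0, Z=0, U=2) weight 1/144
  (Y=2, W=0, X=0, Z=1, U=1) weight 1/144
  (Y=2, W=0, X=1, Z=0, U=2) weight 1/288
  (Y=2, W=0, X=1, Z=1, U=1) weight 1/288
  (Y=2, W=0, X=2, Z=0, U=2) weight 1/96
  (Y=2, W=0, X=2, Z=1, U=1) weight 1/96
  (Y=2, W=1, X=0, Z=0, U=2) weight 1/144
  (Y=2, W=1, X=0, Z=1, U=1) weight 1/144
  … 40 more
Group by U:
  weight(U=1) = 1/6
  weight(U=2) = 1/6
Total weight = 1/6 + 1/6 = 1/3
P(U=1 | obs) = 1/6 / 1/3 = 1/2
P(U=2 | obs) = 1/6 / 1/3 = 1/2

P(U = 1 | obs) = 1/2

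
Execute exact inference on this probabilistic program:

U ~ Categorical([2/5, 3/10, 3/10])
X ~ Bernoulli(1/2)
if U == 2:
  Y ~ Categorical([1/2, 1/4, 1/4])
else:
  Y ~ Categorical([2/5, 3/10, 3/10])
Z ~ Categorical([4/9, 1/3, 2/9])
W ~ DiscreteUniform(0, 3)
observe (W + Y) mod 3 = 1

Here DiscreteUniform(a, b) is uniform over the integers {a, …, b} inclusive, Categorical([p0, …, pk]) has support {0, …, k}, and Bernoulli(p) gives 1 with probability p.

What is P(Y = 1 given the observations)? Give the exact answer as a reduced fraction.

P(Y = 1 | obs) = 114/257

Enumerate traces; 72 have nonzero weight after conditioning:
  (U=0, X=0, Y=0, Z=0, W=1) weight 2/225
  (U=0, X=0, Y=0, Z=1, W=1) weight 1/150
  (U=0, X=0, Y=0, Z=2, W=1) weight 1/225
  (U=0, X=0, Y=1, Z=0, W=0) weight 1/150
  (U=0, X=0, Y=1, Z=0, W=3) weight 1/150
  (U=0, X=0, Y=1, Z=1, W=0) weight 1/200
  (U=0, X=0, Y=1, Z=1, W=3) weight 1/200
  (U=0, X=0, Y=1, Z=2, W=0) weight 1/300
  (U=0, X=0, Y=2, Z=0, W=2) weight 1/150
  … 63 more
Group by Y:
  weight(Y=0) = 43/400
  weight(Y=1) = 57/400
  weight(Y=2) = 57/800
Total weight = 43/400 + 57/400 + 57/800 = 257/800
P(Y=0 | obs) = 43/400 / 257/800 = 86/257
P(Y=1 | obs) = 57/400 / 257/800 = 114/257
P(Y=2 | obs) = 57/800 / 257/800 = 57/257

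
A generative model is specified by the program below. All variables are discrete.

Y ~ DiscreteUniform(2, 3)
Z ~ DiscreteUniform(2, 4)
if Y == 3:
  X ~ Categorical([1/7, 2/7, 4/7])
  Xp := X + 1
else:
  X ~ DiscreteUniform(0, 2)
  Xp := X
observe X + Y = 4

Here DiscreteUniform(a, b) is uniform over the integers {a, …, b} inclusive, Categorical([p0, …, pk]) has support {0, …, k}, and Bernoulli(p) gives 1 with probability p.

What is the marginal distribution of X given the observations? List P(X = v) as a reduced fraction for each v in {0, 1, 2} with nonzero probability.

Enumerate traces; 6 have nonzero weight after conditioning:
  (Y=2, Z=2, X=2) weight 1/18
  (Y=2, Z=3, X=2) weight 1/18
  (Y=2, Z=4, X=2) weight 1/18
  (Y=3, Z=2, X=1) weight 1/21
  (Y=3, Z=3, X=1) weight 1/21
  (Y=3, Z=4, X=1) weight 1/21
Group by X:
  weight(X=1) = 1/7
  weight(X=2) = 1/6
Total weight = 1/7 + 1/6 = 13/42
P(X=1 | obs) = 1/7 / 13/42 = 6/13
P(X=2 | obs) = 1/6 / 13/42 = 7/13

P(X=1) = 6/13, P(X=2) = 7/13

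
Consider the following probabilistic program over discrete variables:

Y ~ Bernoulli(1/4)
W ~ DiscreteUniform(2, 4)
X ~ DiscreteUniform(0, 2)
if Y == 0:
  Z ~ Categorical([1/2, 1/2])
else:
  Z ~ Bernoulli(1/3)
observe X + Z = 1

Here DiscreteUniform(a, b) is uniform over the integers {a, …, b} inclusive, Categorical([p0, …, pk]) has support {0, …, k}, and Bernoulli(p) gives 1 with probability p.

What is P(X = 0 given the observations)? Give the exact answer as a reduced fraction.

P(X = 0 | obs) = 11/24

Enumerate traces; 12 have nonzero weight after conditioning:
  (Y=0, W=2, X=0, Z=1) weight 1/24
  (Y=0, W=2, X=1, Z=0) weight 1/24
  (Y=0, W=3, X=0, Z=1) weight 1/24
  (Y=0, W=3, X=1, Z=0) weight 1/24
  (Y=0, W=4, X=0, Z=1) weight 1/24
  (Y=0, W=4, X=1, Z=0) weight 1/24
  (Y=1, W=2, X=0, Z=1) weight 1/108
  (Y=1, W=2, X=1, Z=0) weight 1/54
  … 4 more
Group by X:
  weight(X=0) = 11/72
  weight(X=1) = 13/72
Total weight = 11/72 + 13/72 = 1/3
P(X=0 | obs) = 11/72 / 1/3 = 11/24
P(X=1 | obs) = 13/72 / 1/3 = 13/24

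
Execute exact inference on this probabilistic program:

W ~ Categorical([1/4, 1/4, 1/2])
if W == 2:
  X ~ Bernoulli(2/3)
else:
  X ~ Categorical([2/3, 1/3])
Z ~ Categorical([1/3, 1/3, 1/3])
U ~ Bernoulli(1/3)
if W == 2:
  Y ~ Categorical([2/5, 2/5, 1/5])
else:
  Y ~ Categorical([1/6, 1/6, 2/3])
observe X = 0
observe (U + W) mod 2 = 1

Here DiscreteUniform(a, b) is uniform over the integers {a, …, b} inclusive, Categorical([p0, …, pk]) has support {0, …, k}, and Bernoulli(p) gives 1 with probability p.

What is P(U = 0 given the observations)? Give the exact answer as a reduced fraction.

P(U = 0 | obs) = 1/2

Enumerate traces; 27 have nonzero weight after conditioning:
  (W=0, X=0, Z=0, U=1, Y=0) weight 1/324
  (W=0, X=0, Z=0, U=1, Y=1) weight 1/324
  (W=0, X=0, Z=0, U=1, Y=2) weight 1/81
  (W=0, X=0, Z=1, U=1, Y=0) weight 1/324
  (W=0, X=0, Z=1, U=1, Y=1) weight 1/324
  (W=0, X=0, Z=1, U=1, Y=2) weight 1/81
  (W=0, X=0, Z=2, U=1, Y=0) weight 1/324
  (W=0, X=0, Z=2, U=1, Y=1) weight 1/324
  (W=1, X=0, Z=0, U=0, Y=0) weight 1/162
  … 18 more
Group by U:
  weight(U=0) = 1/9
  weight(U=1) = 1/9
Total weight = 1/9 + 1/9 = 2/9
P(U=0 | obs) = 1/9 / 2/9 = 1/2
P(U=1 | obs) = 1/9 / 2/9 = 1/2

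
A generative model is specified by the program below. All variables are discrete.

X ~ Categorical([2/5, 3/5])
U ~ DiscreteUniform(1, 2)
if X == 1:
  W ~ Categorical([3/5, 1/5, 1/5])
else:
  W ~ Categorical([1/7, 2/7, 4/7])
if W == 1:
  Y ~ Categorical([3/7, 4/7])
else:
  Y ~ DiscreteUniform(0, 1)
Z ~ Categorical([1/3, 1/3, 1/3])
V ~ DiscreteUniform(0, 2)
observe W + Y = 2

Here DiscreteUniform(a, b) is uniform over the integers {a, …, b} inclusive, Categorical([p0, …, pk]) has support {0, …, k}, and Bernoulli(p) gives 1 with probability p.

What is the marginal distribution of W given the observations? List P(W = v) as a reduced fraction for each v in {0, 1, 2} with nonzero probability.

Enumerate traces; 72 have nonzero weight after conditioning:
  (X=0, U=1, W=1, Y=1, Z=0, V=0) weight 8/2205
  (X=0, U=1, W=1, Y=1, Z=0, V=1) weight 8/2205
  (X=0, U=1, W=1, Y=1, Z=0, V=2) weight 8/2205
  (X=0, U=1, W=1, Y=1, Z=1, V=0) weight 8/2205
  (X=0, U=1, W=1, Y=1, Z=1, V=1) weight 8/2205
  (X=0, U=1, W=1, Y=1, Z=1, V=2) weight 8/2205
  (X=0, U=1, W=1, Y=1, Z=2, V=0) weight 8/2205
  (X=0, U=1, W=1, Y=1, Z=2, V=1) weight 8/2205
  (X=0, U=1, W=2, Y=0, Z=0, V=0) weight 2/315
  … 63 more
Group by W:
  weight(W=1) = 164/1225
  weight(W=2) = 61/350
Total weight = 164/1225 + 61/350 = 151/490
P(W=1 | obs) = 164/1225 / 151/490 = 328/755
P(W=2 | obs) = 61/350 / 151/490 = 427/755

P(W=1) = 328/755, P(W=2) = 427/755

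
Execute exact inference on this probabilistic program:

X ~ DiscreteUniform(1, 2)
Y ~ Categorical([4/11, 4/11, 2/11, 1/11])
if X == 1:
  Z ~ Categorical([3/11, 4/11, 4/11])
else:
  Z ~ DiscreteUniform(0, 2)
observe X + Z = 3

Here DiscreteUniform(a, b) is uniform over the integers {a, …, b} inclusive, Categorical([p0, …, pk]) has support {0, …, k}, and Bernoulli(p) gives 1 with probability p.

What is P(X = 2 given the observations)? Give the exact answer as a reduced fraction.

Enumerate traces; 8 have nonzero weight after conditioning:
  (X=1, Y=0, Z=2) weight 8/121
  (X=1, Y=1, Z=2) weight 8/121
  (X=1, Y=2, Z=2) weight 4/121
  (X=1, Y=3, Z=2) weight 2/121
  (X=2, Y=0, Z=1) weight 2/33
  (X=2, Y=1, Z=1) weight 2/33
  (X=2, Y=2, Z=1) weight 1/33
  (X=2, Y=3, Z=1) weight 1/66
Group by X:
  weight(X=1) = 2/11
  weight(X=2) = 1/6
Total weight = 2/11 + 1/6 = 23/66
P(X=1 | obs) = 2/11 / 23/66 = 12/23
P(X=2 | obs) = 1/6 / 23/66 = 11/23

P(X = 2 | obs) = 11/23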